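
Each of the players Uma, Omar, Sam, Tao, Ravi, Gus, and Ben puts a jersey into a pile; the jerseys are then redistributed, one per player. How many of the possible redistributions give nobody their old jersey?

1854

Let Aᵢ be the assignments in which player i gets their old jersey. We want the size of the complement of A₁∪…∪A_7.
By inclusion–exclusion this is Σ_{j=0}^{7} (−1)^j C(7,j)·(7−j)!.
Computing: 5040 − 5040 + 2520 − 840 + 210 − 42 + 7 − 1 = 1854.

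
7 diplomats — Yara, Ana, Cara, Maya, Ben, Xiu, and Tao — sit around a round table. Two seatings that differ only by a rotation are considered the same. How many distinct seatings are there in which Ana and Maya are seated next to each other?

Glue Ana and Maya into a block (2 internal orders). Seating 6 units around a circle gives (5)! arrangements.
So 2 × (5)! = 2 × 120 = 240.

240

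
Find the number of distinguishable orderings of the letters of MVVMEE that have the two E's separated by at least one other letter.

There are 6!/(2!·2!·2!) = 90 arrangements of MVVMEE in total.
Arrangements with the E's together: treat EE as one letter, giving (5)!/(2!·2!) = 30.
Hence 90 − 30 = 60.

60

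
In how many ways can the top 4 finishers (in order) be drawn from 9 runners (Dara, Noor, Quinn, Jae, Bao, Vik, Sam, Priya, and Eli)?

There are 9 choices for 1st place, 8 for 2nd, and so on down to 6 for position 4.
That gives 9 × 8 × 7 × 6 = 3024.

3024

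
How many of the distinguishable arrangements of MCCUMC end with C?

30

With the last slot taken by C, it remains to arrange the other 5 letters (MCUMC).
Those 5 letters have C appearing twice and M appearing twice, giving (5)!/(2!·2!) = 30.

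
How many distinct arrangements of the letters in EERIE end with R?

4

Fix R in the last position and arrange the remaining 4 letters.
Those 4 letters have E appearing 3 times, giving (4)!/(3!) = 4.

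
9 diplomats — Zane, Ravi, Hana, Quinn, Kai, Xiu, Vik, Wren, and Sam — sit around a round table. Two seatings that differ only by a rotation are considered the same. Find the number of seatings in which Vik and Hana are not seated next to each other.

Without the restriction there are (8)! = 40320 seatings.
Those with Vik next to Hana: fuse the pair into one unit and seat 8 units around a circle — 2·(7)! = 10080.
Subtracting, 40320 − 10080 = 30240.

30240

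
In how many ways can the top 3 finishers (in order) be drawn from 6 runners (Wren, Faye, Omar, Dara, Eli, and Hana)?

There are 6 choices for 1st place, 5 for 2nd, and 4 for 3rd.
That gives 6 × 5 × 4 = 120.

120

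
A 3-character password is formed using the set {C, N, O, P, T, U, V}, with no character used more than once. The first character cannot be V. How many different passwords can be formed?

The first character has 7−1 = 6 choices (anything except V).
The remaining 2 characters are filled from the other 6 symbols without repetition: 6 × 5 = 30.
Total: 6 × 30 = 180.

180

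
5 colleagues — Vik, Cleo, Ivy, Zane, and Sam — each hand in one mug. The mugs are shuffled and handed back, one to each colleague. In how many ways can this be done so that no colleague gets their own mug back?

This is the derangement count D_5: permutations of 5 items with no fixed point.
By inclusion–exclusion this is Σ_{j=0}^{5} (−1)^j C(5,j)·(5−j)!.
Computing: 120 − 120 + 60 − 20 + 5 − 1 = 44.

44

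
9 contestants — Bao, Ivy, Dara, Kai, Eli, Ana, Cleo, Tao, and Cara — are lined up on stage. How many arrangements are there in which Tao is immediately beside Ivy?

80640

Treat {Tao, Ivy} as a single unit. There are 8 units to order, and the pair itself can be ordered 2 ways.
So the count is 2·(8)! = 80640.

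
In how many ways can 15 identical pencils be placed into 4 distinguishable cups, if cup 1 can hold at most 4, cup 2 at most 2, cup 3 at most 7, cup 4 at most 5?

19

Ignoring the caps, the number of non-negative solutions to x_1+…+x_4 = 15 is C(18,3) = 816.
Subtract solutions that violate a single cap (substitute x_i' = x_i − (cap_i+1)): x_1 ≥ 5 gives C(13,3) = 286; x_2 ≥ 3 gives C(15,3) = 455; x_3 ≥ 8 gives C(10,3) = 120; x_4 ≥ 6 gives C(12,3) = 220. Together 1081.
Add back pairs where two caps are both exceeded: 120 + 10 + 35 + 35 + 84 + 4 = 288.
Subtract triples: 0 + 4 + 0 + 0 = 4.
By inclusion–exclusion the count is 816 − 1081 + 288 − 4 = 19.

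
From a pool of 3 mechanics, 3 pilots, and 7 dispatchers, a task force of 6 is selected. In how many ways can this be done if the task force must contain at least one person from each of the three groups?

Unrestricted: C(13,6) = 1716 ways to pick any 6 of the 13.
Selections missing a whole group: no mechanics → C(10,6) = 210; no pilots → C(10,6) = 210; no dispatchers → C(6,6) = 1.
Add back selections omitting two groups (i.e. drawn from a single group): C(3,6) + C(3,6) + C(7,6) = 7.
By inclusion–exclusion: 1716 − 421 + 7 = 1302.

1302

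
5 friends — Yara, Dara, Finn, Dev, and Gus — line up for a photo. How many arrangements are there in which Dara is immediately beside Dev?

Glue Dara and Dev into one block (2 internal orders), leaving 4 units to arrange in a row.
That gives 2 × 4! = 2 × 24 = 48.

48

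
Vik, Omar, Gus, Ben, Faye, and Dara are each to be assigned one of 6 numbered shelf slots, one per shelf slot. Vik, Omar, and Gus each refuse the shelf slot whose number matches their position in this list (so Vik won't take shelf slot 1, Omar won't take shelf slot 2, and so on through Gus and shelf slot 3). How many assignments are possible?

426

Let Aᵢ (for i ∈ {1, 2, 3}) be the placements that put person i in their forbidden shelf slot. Any j of these fix j positions, leaving (6−j)! ways to fill the rest, and there are C(3,j) ways to pick which j.
By inclusion–exclusion, the number of valid placements is Σ_{j=0}^{3} (−1)^j C(3,j)·(6−j)!.
Computing: 720 − 360 + 72 − 6 = 426.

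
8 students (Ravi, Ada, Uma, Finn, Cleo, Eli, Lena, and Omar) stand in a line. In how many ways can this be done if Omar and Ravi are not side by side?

30240

There are 8! = 40320 arrangements in all. If Omar and Ravi are adjacent, merging them into one block gives 2·(7)! = 10080 arrangements.
So 40320 − 10080 = 30240 arrangements keep them apart.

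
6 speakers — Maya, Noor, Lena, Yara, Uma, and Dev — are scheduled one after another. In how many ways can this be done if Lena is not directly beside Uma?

There are 6! = 720 arrangements in all. If Lena and Uma are adjacent, merging them into one block gives 2·(5)! = 240 arrangements.
So 720 − 240 = 480 arrangements keep them apart.

480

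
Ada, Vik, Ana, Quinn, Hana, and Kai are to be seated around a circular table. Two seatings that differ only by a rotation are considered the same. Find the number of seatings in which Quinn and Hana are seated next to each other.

48

Treat {Quinn, Hana} as one unit (2 internal orders) and seat the resulting 5 units around the table: (4)! circular arrangements.
So 2 × (4)! = 2 × 24 = 48.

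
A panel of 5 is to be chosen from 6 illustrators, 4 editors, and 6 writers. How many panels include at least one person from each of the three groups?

With no constraint there are C(16,5) = 4368 possible selections.
Subtract selections that omit an entire group: no illustrators → C(10,5) = 252; no editors → C(12,5) = 792; no writers → C(10,5) = 252.
Add back selections omitting two groups (i.e. drawn from a single group): C(6,5) + C(4,5) + C(6,5) = 12.
By inclusion–exclusion: 4368 − 1296 + 12 = 3084.

3084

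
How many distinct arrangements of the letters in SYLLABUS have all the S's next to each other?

Treat the 2 copies of S as a single block. The multiset to arrange is then {SS, A, B, L, L, U, Y}, 7 items in all.
That gives (7)!/(2!) = 2520 arrangements.

2520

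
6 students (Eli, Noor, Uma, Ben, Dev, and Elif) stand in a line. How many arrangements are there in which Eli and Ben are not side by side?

There are 6! = 720 arrangements in all. If Eli and Ben are adjacent, merging them into one block gives 2·(5)! = 240 arrangements.
Complementary counting: 720 − 240 = 480.

480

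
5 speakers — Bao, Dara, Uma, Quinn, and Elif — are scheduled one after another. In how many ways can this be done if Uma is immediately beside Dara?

48

Place the 3 others and the Uma-Dara pair as 4 objects in a line; the pair has 2 internal arrangements.
So the count is 2·(4)! = 48.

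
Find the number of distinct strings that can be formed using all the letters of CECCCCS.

Letter multiplicities in CECCCCS: C×5, E×1, S×1.
The number of distinct arrangements is 7!/(5!) = 5040/120 = 42.

42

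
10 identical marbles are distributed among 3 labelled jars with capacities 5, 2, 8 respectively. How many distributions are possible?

15

Ignoring the caps, the number of non-negative solutions to x_1+…+x_3 = 10 is C(12,2) = 66.
Subtract solutions that violate a single cap (substitute x_i' = x_i − (cap_i+1)): x_1 ≥ 6 gives C(6,2) = 15; x_2 ≥ 3 gives C(9,2) = 36; x_3 ≥ 9 gives C(3,2) = 3. Together 54.
Add back pairs where two caps are both exceeded: 3 + 0 + 0 = 3.
By inclusion–exclusion the count is 66 − 54 + 3 = 15.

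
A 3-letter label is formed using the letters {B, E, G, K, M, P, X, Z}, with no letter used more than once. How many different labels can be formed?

336

This is a permutation of 3 out of 8: P(8,3) = 8!/5!.
8 × 7 × 6 = 336.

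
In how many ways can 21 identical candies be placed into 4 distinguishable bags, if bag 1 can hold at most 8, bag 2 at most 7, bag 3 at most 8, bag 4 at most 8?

264

Ignoring the caps, the number of non-negative solutions to x_1+…+x_4 = 21 is C(24,3) = 2024.
Subtract solutions that violate a single cap (substitute x_i' = x_i − (cap_i+1)): x_1 ≥ 9 gives C(15,3) = 455; x_2 ≥ 8 gives C(16,3) = 560; x_3 ≥ 9 gives C(15,3) = 455; x_4 ≥ 9 gives C(15,3) = 455. Together 1925.
Add back pairs where two caps are both exceeded: 35 + 20 + 20 + 35 + 35 + 20 = 165.
By inclusion–exclusion the count is 2024 − 1925 + 165 = 264.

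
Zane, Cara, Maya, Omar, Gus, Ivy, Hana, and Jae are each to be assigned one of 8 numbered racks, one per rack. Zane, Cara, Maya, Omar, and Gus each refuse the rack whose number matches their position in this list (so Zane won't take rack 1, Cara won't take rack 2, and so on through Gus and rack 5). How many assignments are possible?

21234

Let Aᵢ (for 1 ≤ i ≤ 5) be the placements that put person i in their forbidden rack. Any j of these fix j positions, leaving (8−j)! ways to fill the rest, and there are C(5,j) ways to pick which j.
By inclusion–exclusion, the number of valid placements is Σ_{j=0}^{5} (−1)^j C(5,j)·(8−j)!.
Computing: 40320 − 25200 + 7200 − 1200 + 120 − 6 = 21234.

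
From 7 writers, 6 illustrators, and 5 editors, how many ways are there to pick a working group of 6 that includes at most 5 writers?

18557

Split by how many writers are chosen (0 through 5).
Sum: C(7,0)·C(11,6) + C(7,1)·C(11,5) + C(7,2)·C(11,4) + C(7,3)·C(11,3) + C(7,4)·C(11,2) + C(7,5)·C(11,1) = 462 + 3234 + 6930 + 5775 + 1925 + 231 = 18557.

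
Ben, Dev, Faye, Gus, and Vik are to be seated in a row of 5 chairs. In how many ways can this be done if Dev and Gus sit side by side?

Place the 3 others and the Dev-Gus pair as 4 objects in a line; the pair has 2 internal arrangements.
That gives 2 × 4! = 2 × 24 = 48.

48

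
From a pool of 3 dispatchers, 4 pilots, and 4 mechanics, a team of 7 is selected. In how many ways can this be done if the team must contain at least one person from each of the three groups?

Unrestricted: C(11,7) = 330 ways to pick any 7 of the 11.
Subtract selections that omit an entire group: no dispatchers → C(8,7) = 8; no pilots → C(7,7) = 1; no mechanics → C(7,7) = 1.
Add back selections omitting two groups (i.e. drawn from a single group): C(3,7) + C(4,7) + C(4,7) = 0.
By inclusion–exclusion: 330 − 10 + 0 = 320.

320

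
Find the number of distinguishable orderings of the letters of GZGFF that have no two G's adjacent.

18

There are 5!/(2!·2!) = 30 arrangements of GZGFF in total.
Arrangements with the G's together: treat GG as one letter, giving (4)!/(2!) = 12.
Hence 30 − 12 = 18.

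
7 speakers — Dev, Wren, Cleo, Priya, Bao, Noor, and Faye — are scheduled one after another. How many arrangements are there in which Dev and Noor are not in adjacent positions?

3600

There are 7! = 5040 arrangements in all. If Dev and Noor are adjacent, merging them into one block gives 2·(6)! = 1440 arrangements.
So 5040 − 1440 = 3600 arrangements keep them apart.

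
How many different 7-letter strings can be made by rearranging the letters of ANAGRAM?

The 7 letters of ANAGRAM have repeats: A appearing 3 times.
Dividing 7! = 5040 by 3! = 6 for the repeated letters gives 840.

840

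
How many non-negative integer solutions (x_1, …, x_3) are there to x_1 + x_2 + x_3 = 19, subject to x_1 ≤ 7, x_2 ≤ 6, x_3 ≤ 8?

By stars and bars, unrestricted non-negative solutions to x_1+…+x_3 = 19 number C(19+2,2) = 210.
Subtract solutions that violate a single cap (substitute x_i' = x_i − (cap_i+1)): x_1 ≥ 8 gives C(13,2) = 78; x_2 ≥ 7 gives C(14,2) = 91; x_3 ≥ 9 gives C(12,2) = 66. Together 235.
Add back pairs where two caps are both exceeded: 15 + 6 + 10 = 31.
By inclusion–exclusion the count is 210 − 235 + 31 = 6.

6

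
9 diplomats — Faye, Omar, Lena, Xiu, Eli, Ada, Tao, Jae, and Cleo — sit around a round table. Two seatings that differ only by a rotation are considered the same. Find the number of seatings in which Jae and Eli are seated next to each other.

10080

Glue Jae and Eli into a block (2 internal orders). Seating 8 units around a circle gives (7)! arrangements.
So 2 × (7)! = 2 × 5040 = 10080.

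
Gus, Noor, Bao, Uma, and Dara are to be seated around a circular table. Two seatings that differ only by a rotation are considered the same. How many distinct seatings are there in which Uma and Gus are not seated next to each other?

All circular seatings of 5 people number (4)! = 24.
Seatings with Uma beside Gus: treat them as a block with 2 internal orders, giving 2 × (3)! = 12.
Subtracting, 24 − 12 = 12.

12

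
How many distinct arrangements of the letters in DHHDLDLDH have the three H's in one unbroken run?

Treat the 3 copies of H as a single block. The multiset to arrange is then {HHH, D, D, D, D, L, L}, 7 items in all.
That gives (7)!/(4!·2!) = 105 arrangements.

105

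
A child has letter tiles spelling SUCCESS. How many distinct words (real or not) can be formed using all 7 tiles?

420

SUCCESS has 7 letters with C appearing twice and S appearing 3 times.
So there are 7! / (3!·2!) = 420 distinguishable arrangements.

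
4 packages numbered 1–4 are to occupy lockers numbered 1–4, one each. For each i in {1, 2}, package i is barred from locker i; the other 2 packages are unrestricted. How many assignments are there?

14

Let Aᵢ (for i ∈ {1, 2}) be the placements that put package i in its forbidden locker. Any j of these fix j positions, leaving (4−j)! ways to fill the rest, and there are C(2,j) ways to pick which j.
By inclusion–exclusion, the number of valid placements is Σ_{j=0}^{2} (−1)^j C(2,j)·(4−j)!.
Computing: 24 − 12 + 2 = 14.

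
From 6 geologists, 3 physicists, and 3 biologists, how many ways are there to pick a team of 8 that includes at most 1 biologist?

Split by how many biologists are chosen (0 through 1).
Sum: C(3,0)·C(9,8) + C(3,1)·C(9,7) = 9 + 108 = 117.

117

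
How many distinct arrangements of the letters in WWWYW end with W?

4

With the last slot taken by W, it remains to arrange the other 4 letters (WWYW).
Those 4 letters have W appearing 3 times, giving (4)!/(3!) = 4.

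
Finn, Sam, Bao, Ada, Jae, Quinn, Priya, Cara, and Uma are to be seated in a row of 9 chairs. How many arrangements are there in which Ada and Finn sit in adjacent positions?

80640

Place the 7 others and the Ada-Finn pair as 8 objects in a line; the pair has 2 internal arrangements.
That gives 2 × 8! = 2 × 40320 = 80640.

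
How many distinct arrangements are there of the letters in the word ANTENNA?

420

The 7 letters of ANTENNA have repeats: A appearing twice and N appearing 3 times.
The number of distinct arrangements is 7!/(3!·2!) = 5040/12 = 420.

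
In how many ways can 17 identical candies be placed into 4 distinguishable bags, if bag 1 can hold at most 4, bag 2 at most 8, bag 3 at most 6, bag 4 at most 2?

19

Without the upper bounds there are C(20,3) = 1140 ways to split 17 among 4 bags.
Subtract solutions that violate a single cap (substitute x_i' = x_i − (cap_i+1)): x_1 ≥ 5 gives C(15,3) = 455; x_2 ≥ 9 gives C(11,3) = 165; x_3 ≥ 7 gives C(13,3) = 286; x_4 ≥ 3 gives C(17,3) = 680. Together 1586.
Add back pairs where two caps are both exceeded: 20 + 56 + 220 + 4 + 56 + 120 = 476.
Subtract triples: 0 + 1 + 10 + 0 = 11.
By inclusion–exclusion the count is 1140 − 1586 + 476 − 11 = 19.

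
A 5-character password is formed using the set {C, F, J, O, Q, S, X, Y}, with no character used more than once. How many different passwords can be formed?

With no repetition, fill the 5 characters in order: 8 choices, then 7, down to 4.
8 × 7 × 6 × 5 × 4 = 6720.

6720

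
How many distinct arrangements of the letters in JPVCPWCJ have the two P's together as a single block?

Treat the 2 copies of P as a single block. The multiset to arrange is then {PP, C, C, J, J, V, W}, 7 items in all.
That gives (7)!/(2!·2!) = 1260 arrangements.

1260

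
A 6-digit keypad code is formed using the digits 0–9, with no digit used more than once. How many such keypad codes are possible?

Choose and order 6 of the 10 symbols: the first digit has 10 options, the next 9, and so on down to 5.
10 × 9 × 8 × 7 × 6 × 5 = 151200.

151200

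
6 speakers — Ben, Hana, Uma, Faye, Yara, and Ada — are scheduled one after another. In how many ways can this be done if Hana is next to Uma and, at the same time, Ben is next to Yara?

Treat {Hana,Uma} as one block (2 orders) and {Ben,Yara} as another (2 orders).
That leaves 4 units to arrange: 2 × 2 × 4! = 4 × 24 = 96.

96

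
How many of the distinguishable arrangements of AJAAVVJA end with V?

With the last slot taken by V, it remains to arrange the other 7 letters (AJAAVJA).
Those 7 letters have A appearing 4 times and J appearing twice, giving (7)!/(4!·2!) = 105.

105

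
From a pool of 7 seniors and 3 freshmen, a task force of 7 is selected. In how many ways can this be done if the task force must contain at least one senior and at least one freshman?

Unrestricted: C(10,7) = 120 ways to pick any 7 of the 10.
Subtract selections that omit an entire group: no seniors → C(3,7) = 0; no freshmen → C(7,7) = 1.
Both groups omitted at once is impossible, so 120 − 1 = 119.

119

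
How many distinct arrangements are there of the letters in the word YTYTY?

The 5 letters of YTYTY have repeats: T appearing twice and Y appearing 3 times.
The number of distinct arrangements is 5!/(3!·2!) = 120/12 = 10.

10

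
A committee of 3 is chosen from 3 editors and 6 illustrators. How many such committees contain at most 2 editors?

83

Split by how many editors are chosen (0 through 2).
Sum: C(3,0)·C(6,3) + C(3,1)·C(6,2) + C(3,2)·C(6,1) = 20 + 45 + 18 = 83.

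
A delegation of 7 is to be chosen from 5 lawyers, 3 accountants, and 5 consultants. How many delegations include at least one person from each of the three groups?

1580

With no constraint there are C(13,7) = 1716 possible selections.
Selections missing a whole group: no lawyers → C(8,7) = 8; no accountants → C(10,7) = 120; no consultants → C(8,7) = 8.
Add back selections omitting two groups (i.e. drawn from a single group): C(5,7) + C(3,7) + C(5,7) = 0.
By inclusion–exclusion: 1716 − 136 + 0 = 1580.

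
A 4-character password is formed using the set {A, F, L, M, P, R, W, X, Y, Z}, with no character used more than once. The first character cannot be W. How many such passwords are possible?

4536

The first character has 10−1 = 9 choices (anything except W).
The remaining 3 characters are filled from the other 9 symbols without repetition: 9 × 8 × 7 = 504.
Total: 9 × 504 = 4536.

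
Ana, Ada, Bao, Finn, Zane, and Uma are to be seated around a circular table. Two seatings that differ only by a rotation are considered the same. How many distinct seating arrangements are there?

Seat Ana anywhere (absorbing the rotational symmetry), then permute the other 5: (5)! = 120.

120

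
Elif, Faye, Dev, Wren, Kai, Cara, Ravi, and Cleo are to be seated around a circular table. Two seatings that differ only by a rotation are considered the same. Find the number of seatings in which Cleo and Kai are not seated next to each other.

Without the restriction there are (7)! = 5040 seatings.
Those with Cleo next to Kai: fuse the pair into one unit and seat 7 units around a circle — 2·(6)! = 1440.
Subtracting, 5040 − 1440 = 3600.

3600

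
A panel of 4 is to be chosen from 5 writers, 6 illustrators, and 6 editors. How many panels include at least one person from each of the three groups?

1260

With no constraint there are C(17,4) = 2380 possible selections.
Subtract selections that omit an entire group: no writers → C(12,4) = 495; no illustrators → C(11,4) = 330; no editors → C(11,4) = 330.
Add back selections omitting two groups (i.e. drawn from a single group): C(5,4) + C(6,4) + C(6,4) = 35.
By inclusion–exclusion: 2380 − 1155 + 35 = 1260.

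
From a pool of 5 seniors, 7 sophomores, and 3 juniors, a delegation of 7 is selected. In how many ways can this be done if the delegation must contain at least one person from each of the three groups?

Total 7-person selections from all 15: C(15,7) = 6435.
Selections missing a whole group: no seniors → C(10,7) = 120; no sophomores → C(8,7) = 8; no juniors → C(12,7) = 792.
Add back selections omitting two groups (i.e. drawn from a single group): C(5,7) + C(7,7) + C(3,7) = 1.
By inclusion–exclusion: 6435 − 920 + 1 = 5516.

5516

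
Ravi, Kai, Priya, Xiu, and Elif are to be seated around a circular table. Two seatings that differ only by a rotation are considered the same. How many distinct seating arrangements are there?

Seat Ravi anywhere (absorbing the rotational symmetry), then permute the other 4: (4)! = 24.

24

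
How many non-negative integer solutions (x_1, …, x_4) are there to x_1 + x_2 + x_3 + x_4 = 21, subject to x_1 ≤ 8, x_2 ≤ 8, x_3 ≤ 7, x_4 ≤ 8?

Ignoring the caps, the number of non-negative solutions to x_1+…+x_4 = 21 is C(24,3) = 2024.
Subtract solutions that violate a single cap (substitute x_i' = x_i − (cap_i+1)): x_1 ≥ 9 gives C(15,3) = 455; x_2 ≥ 9 gives C(15,3) = 455; x_3 ≥ 8 gives C(16,3) = 560; x_4 ≥ 9 gives C(15,3) = 455. Together 1925.
Add back pairs where two caps are both exceeded: 20 + 35 + 20 + 35 + 20 + 35 = 165.
By inclusion–exclusion the count is 2024 − 1925 + 165 = 264.

264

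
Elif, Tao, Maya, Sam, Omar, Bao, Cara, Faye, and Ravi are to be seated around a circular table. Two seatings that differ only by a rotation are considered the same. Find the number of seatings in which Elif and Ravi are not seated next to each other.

All circular seatings of 9 people number (8)! = 40320.
Those with Elif next to Ravi: fuse the pair into one unit and seat 8 units around a circle — 2·(7)! = 10080.
Subtracting, 40320 − 10080 = 30240.

30240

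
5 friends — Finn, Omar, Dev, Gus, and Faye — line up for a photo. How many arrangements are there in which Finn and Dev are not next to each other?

72

Of the 5! = 120 arrangements, those with Finn and Dev adjacent number 2 × 4! = 48 (treat the pair as a block with 2 internal orders).
So 120 − 48 = 72 arrangements keep them apart.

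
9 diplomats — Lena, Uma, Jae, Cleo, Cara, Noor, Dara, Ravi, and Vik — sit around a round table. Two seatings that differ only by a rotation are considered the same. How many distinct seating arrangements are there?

40320

Fix one person's seat to break rotational symmetry; the remaining 8 people can be arranged in (8)! = 40320 ways.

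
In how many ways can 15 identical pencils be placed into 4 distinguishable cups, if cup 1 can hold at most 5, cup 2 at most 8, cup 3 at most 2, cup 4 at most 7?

By stars and bars, unrestricted non-negative solutions to x_1+…+x_4 = 15 number C(15+3,3) = 816.
Subtract solutions that violate a single cap (substitute x_i' = x_i − (cap_i+1)): x_1 ≥ 6 gives C(12,3) = 220; x_2 ≥ 9 gives C(9,3) = 84; x_3 ≥ 3 gives C(15,3) = 455; x_4 ≥ 8 gives C(10,3) = 120. Together 879.
Add back pairs where two caps are both exceeded: 1 + 84 + 4 + 20 + 0 + 35 = 144.
By inclusion–exclusion the count is 816 − 879 + 144 = 81.

81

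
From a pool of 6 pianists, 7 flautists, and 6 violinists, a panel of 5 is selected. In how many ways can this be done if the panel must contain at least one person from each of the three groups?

With no constraint there are C(19,5) = 11628 possible selections.
Selections missing a whole group: no pianists → C(13,5) = 1287; no flautists → C(12,5) = 792; no violinists → C(13,5) = 1287.
Add back selections omitting two groups (i.e. drawn from a single group): C(6,5) + C(7,5) + C(6,5) = 33.
By inclusion–exclusion: 11628 − 3366 + 33 = 8295.

8295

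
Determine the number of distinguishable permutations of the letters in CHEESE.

CHEESE has 6 letters with E appearing 3 times.
Dividing 6! = 720 by 3! = 6 for the repeated letters gives 120.

120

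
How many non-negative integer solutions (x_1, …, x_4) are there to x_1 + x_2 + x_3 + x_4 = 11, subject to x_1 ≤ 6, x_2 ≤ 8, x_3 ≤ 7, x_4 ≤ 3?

180

Without the upper bounds there are C(14,3) = 364 ways to split 11 among 4 variables.
Subtract solutions that violate a single cap (substitute x_i' = x_i − (cap_i+1)): x_1 ≥ 7 gives C(7,3) = 35; x_2 ≥ 9 gives C(5,3) = 10; x_3 ≥ 8 gives C(6,3) = 20; x_4 ≥ 4 gives C(10,3) = 120. Together 185.
Add back pairs where two caps are both exceeded: 0 + 0 + 1 + 0 + 0 + 0 = 1.
By inclusion–exclusion the count is 364 − 185 + 1 = 180.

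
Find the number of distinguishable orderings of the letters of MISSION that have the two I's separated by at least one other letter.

900

Total arrangements of MISSION: 7!/(2!·2!) = 1260.
Arrangements with the I's together: treat II as one letter, giving (6)!/(2!) = 360.
Subtracting, 1260 − 360 = 900 arrangements keep the I's apart.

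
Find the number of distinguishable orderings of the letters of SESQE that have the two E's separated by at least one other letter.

18

Total arrangements of SESQE: 5!/(2!·2!) = 30.
If the two E's are adjacent, glue them into one block, leaving 4 items to arrange: (4)!/(2!) = 12 ways.
Hence 30 − 12 = 18.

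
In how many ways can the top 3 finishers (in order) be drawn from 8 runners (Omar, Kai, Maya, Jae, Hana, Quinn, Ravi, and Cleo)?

There are 8 choices for 1st place, 7 for 2nd, and 6 for 3rd.
That gives 8 × 7 × 6 = 336.

336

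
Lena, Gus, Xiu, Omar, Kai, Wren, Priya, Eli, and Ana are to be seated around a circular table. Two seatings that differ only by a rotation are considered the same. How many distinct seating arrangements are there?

40320

Around a circle, 9 distinct people have 9!/9 = (8)! = 40320 rotationally distinct seatings.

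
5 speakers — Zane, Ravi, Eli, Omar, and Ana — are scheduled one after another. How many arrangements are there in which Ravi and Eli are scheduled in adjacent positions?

48

Place the 3 others and the Ravi-Eli pair as 4 objects in a line; the pair has 2 internal arrangements.
That gives 2 × 4! = 2 × 24 = 48.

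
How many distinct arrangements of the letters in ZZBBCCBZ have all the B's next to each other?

Treat the 3 copies of B as a single block. The multiset to arrange is then {BBB, C, C, Z, Z, Z}, 6 items in all.
That gives (6)!/(3!·2!) = 60 arrangements.

60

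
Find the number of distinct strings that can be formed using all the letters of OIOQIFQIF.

Letter multiplicities in OIOQIFQIF: F×2, I×3, O×2, Q×2.
The number of distinct arrangements is 9!/(3!·2!·2!·2!) = 362880/48 = 7560.

7560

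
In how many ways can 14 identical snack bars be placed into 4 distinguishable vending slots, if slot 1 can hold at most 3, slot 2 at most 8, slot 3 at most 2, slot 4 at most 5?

By stars and bars, unrestricted non-negative solutions to x_1+…+x_4 = 14 number C(14+3,3) = 680.
Subtract solutions that violate a single cap (substitute x_i' = x_i − (cap_i+1)): x_1 ≥ 4 gives C(13,3) = 286; x_2 ≥ 9 gives C(8,3) = 56; x_3 ≥ 3 gives C(14,3) = 364; x_4 ≥ 6 gives C(11,3) = 165. Together 871.
Add back pairs where two caps are both exceeded: 4 + 120 + 35 + 10 + 0 + 56 = 225.
Subtract triples: 0 + 0 + 4 + 0 = 4.
By inclusion–exclusion the count is 680 − 871 + 225 − 4 = 30.

30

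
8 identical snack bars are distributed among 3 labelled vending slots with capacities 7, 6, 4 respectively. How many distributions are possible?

31

By stars and bars, unrestricted non-negative solutions to x_1+…+x_3 = 8 number C(8+2,2) = 45.
Subtract solutions that violate a single cap (substitute x_i' = x_i − (cap_i+1)): x_1 ≥ 8 gives C(2,2) = 1; x_2 ≥ 7 gives C(3,2) = 3; x_3 ≥ 5 gives C(5,2) = 10. Together 14.
No two caps can be exceeded simultaneously, so the pair terms are all 0.
By inclusion–exclusion the count is 45 − 14 + 0 = 31.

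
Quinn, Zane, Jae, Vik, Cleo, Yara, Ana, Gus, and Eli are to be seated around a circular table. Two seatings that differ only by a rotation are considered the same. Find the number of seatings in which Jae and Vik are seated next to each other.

10080

Treat {Jae, Vik} as one unit (2 internal orders) and seat the resulting 8 units around the table: (7)! circular arrangements.
So 2 × (7)! = 2 × 5040 = 10080.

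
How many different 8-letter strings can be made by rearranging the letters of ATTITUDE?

Letter multiplicities in ATTITUDE: A×1, D×1, E×1, I×1, T×3, U×1.
So there are 8! / (3!) = 6720 distinguishable arrangements.

6720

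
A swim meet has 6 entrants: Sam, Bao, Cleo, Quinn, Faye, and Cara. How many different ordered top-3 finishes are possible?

120

There are 6 choices for 1st place, 5 for 2nd, and 4 for 3rd.
That gives 6 × 5 × 4 = 120.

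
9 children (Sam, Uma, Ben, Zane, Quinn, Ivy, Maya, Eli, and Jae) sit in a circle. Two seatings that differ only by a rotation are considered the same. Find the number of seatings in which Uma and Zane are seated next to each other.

Glue Uma and Zane into a block (2 internal orders). Seating 8 units around a circle gives (7)! arrangements.
So 2 × (7)! = 2 × 5040 = 10080.

10080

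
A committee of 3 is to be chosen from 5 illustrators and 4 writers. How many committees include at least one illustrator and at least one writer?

70

Unrestricted: C(9,3) = 84 ways to pick any 3 of the 9.
Subtract selections that omit an entire group: no illustrators → C(4,3) = 4; no writers → C(5,3) = 10.
Both groups omitted at once is impossible, so 84 − 14 = 70.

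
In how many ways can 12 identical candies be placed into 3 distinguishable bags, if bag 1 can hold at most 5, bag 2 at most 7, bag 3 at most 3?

10

Without the upper bounds there are C(14,2) = 91 ways to split 12 among 3 bags.
Subtract solutions that violate a single cap (substitute x_i' = x_i − (cap_i+1)): x_1 ≥ 6 gives C(8,2) = 28; x_2 ≥ 8 gives C(6,2) = 15; x_3 ≥ 4 gives C(10,2) = 45. Together 88.
Add back pairs where two caps are both exceeded: 0 + 6 + 1 = 7.
By inclusion–exclusion the count is 91 − 88 + 7 = 10.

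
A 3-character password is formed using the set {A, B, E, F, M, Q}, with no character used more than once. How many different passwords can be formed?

Choose and order 3 of the 6 symbols: the first character has 6 options, the next 5, then 4.
That product is 6 × 5 × 4 = 120.

120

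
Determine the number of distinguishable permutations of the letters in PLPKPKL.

210

Letter multiplicities in PLPKPKL: K×2, L×2, P×3.
So there are 7! / (3!·2!·2!) = 210 distinguishable arrangements.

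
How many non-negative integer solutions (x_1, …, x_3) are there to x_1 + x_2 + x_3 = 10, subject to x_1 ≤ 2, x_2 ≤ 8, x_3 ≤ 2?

By stars and bars, unrestricted non-negative solutions to x_1+…+x_3 = 10 number C(10+2,2) = 66.
Subtract solutions that violate a single cap (substitute x_i' = x_i − (cap_i+1)): x_1 ≥ 3 gives C(9,2) = 36; x_2 ≥ 9 gives C(3,2) = 3; x_3 ≥ 3 gives C(9,2) = 36. Together 75.
Add back pairs where two caps are both exceeded: 0 + 15 + 0 = 15.
By inclusion–exclusion the count is 66 − 75 + 15 = 6.

6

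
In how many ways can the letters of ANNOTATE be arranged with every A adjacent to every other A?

1260

Treat the 2 copies of A as a single block. The multiset to arrange is then {AA, E, N, N, O, T, T}, 7 items in all.
That gives (7)!/(2!·2!) = 1260 arrangements.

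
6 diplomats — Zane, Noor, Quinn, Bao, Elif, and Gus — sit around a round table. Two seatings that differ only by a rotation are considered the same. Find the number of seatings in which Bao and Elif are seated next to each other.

48

Treat {Bao, Elif} as one unit (2 internal orders) and seat the resulting 5 units around the table: (4)! circular arrangements.
So 2 × (4)! = 2 × 24 = 48.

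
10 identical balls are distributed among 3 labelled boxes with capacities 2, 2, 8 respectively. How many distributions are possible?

6

Without the upper bounds there are C(12,2) = 66 ways to split 10 among 3 boxes.
Subtract solutions that violate a single cap (substitute x_i' = x_i − (cap_i+1)): x_1 ≥ 3 gives C(9,2) = 36; x_2 ≥ 3 gives C(9,2) = 36; x_3 ≥ 9 gives C(3,2) = 3. Together 75.
Add back pairs where two caps are both exceeded: 15 + 0 + 0 = 15.
By inclusion–exclusion the count is 66 − 75 + 15 = 6.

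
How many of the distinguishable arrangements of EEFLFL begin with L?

30

Fix L in the first position and arrange the remaining 5 letters.
Those 5 letters have E appearing twice and F appearing twice, giving (5)!/(2!·2!) = 30.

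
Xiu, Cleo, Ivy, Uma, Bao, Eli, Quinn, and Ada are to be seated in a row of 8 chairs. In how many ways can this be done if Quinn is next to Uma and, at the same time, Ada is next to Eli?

Treat {Quinn,Uma} as one block (2 orders) and {Ada,Eli} as another (2 orders).
That leaves 6 units to arrange: 2 × 2 × 6! = 4 × 720 = 2880.

2880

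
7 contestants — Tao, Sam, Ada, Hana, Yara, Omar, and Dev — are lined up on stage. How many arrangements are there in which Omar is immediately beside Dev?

1440

Treat {Omar, Dev} as a single unit. There are 6 units to order, and the pair itself can be ordered 2 ways.
So the count is 2·(6)! = 1440.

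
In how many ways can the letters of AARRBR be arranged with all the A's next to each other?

Treat the 2 copies of A as a single block. The multiset to arrange is then {AA, B, R, R, R}, 5 items in all.
That gives (5)!/(3!) = 20 arrangements.

20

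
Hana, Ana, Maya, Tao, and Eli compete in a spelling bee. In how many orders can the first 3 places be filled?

There are 5 choices for 1st place, 4 for 2nd, and 3 for 3rd.
That gives 5 × 4 × 3 = 60.

60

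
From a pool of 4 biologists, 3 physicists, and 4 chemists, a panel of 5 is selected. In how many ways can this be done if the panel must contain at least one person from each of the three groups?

Total 5-person selections from all 11: C(11,5) = 462.
Subtract selections that omit an entire group: no biologists → C(7,5) = 21; no physicists → C(8,5) = 56; no chemists → C(7,5) = 21.
Add back selections omitting two groups (i.e. drawn from a single group): C(4,5) + C(3,5) + C(4,5) = 0.
By inclusion–exclusion: 462 − 98 + 0 = 364.

364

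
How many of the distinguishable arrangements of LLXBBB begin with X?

With the first slot taken by X, it remains to arrange the other 5 letters (LLBBB).
Those 5 letters have B appearing 3 times and L appearing twice, giving (5)!/(3!·2!) = 10.

10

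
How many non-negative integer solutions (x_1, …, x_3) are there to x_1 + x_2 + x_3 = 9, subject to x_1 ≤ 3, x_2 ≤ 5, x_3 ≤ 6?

18

Without the upper bounds there are C(11,2) = 55 ways to split 9 among 3 variables.
Subtract solutions that violate a single cap (substitute x_i' = x_i − (cap_i+1)): x_1 ≥ 4 gives C(7,2) = 21; x_2 ≥ 6 gives C(5,2) = 10; x_3 ≥ 7 gives C(4,2) = 6. Together 37.
No two caps can be exceeded simultaneously, so the pair terms are all 0.
By inclusion–exclusion the count is 55 − 37 + 0 = 18.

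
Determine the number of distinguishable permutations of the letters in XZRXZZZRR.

The 9 letters of XZRXZZZRR have repeats: R appearing 3 times, X appearing twice, and Z appearing 4 times.
The number of distinct arrangements is 9!/(4!·3!·2!) = 362880/288 = 1260.

1260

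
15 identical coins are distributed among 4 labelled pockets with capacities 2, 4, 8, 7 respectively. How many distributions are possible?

By stars and bars, unrestricted non-negative solutions to x_1+…+x_4 = 15 number C(15+3,3) = 816.
Subtract solutions that violate a single cap (substitute x_i' = x_i − (cap_i+1)): x_1 ≥ 3 gives C(15,3) = 455; x_2 ≥ 5 gives C(13,3) = 286; x_3 ≥ 9 gives C(9,3) = 84; x_4 ≥ 8 gives C(10,3) = 120. Together 945.
Add back pairs where two caps are both exceeded: 120 + 20 + 35 + 4 + 10 + 0 = 189.
By inclusion–exclusion the count is 816 − 945 + 189 = 60.

60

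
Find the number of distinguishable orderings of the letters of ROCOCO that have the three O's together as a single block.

12

Treat the 3 copies of O as a single block. The multiset to arrange is then {OOO, C, C, R}, 4 items in all.
That gives (4)!/(2!) = 12 arrangements.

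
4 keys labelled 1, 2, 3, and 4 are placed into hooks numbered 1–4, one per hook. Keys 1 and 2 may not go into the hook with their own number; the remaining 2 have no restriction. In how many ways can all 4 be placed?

14

Let Aᵢ (for i ∈ {1, 2}) be the placements that put key i in its forbidden hook. Any j of these fix j positions, leaving (4−j)! ways to fill the rest, and there are C(2,j) ways to pick which j.
By inclusion–exclusion, the number of valid placements is Σ_{j=0}^{2} (−1)^j C(2,j)·(4−j)!.
Computing: 24 − 12 + 2 = 14.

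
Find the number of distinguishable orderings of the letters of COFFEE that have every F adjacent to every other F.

60

Treat the 2 copies of F as a single block. The multiset to arrange is then {FF, C, E, E, O}, 5 items in all.
That gives (5)!/(2!) = 60 arrangements.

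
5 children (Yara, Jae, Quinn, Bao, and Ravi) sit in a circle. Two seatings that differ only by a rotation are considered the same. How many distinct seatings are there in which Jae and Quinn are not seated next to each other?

Without the restriction there are (4)! = 24 seatings.
Those with Jae next to Quinn: fuse the pair into one unit and seat 4 units around a circle — 2·(3)! = 12.
Subtracting, 24 − 12 = 12.

12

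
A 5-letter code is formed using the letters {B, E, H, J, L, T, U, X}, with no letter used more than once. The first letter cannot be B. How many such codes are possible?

The first letter has 8−1 = 7 choices (anything except B).
The remaining 4 letters are filled from the other 7 symbols without repetition: 7 × 6 × 5 × 4 = 840.
Total: 7 × 840 = 5880.

5880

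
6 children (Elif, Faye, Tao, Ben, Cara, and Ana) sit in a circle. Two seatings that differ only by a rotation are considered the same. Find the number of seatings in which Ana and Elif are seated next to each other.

48

Glue Ana and Elif into a block (2 internal orders). Seating 5 units around a circle gives (4)! arrangements.
So 2 × (4)! = 2 × 24 = 48.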